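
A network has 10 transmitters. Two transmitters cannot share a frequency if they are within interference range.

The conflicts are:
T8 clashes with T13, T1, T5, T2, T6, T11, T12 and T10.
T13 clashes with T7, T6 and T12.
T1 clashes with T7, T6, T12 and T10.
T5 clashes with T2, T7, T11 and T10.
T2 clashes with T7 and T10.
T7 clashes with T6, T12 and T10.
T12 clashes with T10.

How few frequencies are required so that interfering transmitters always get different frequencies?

4

T5, T2, T7, T10 all conflict with each other, so at least 4 frequencies are needed.
A valid assignment using 4 frequencies: T8=1, T13=3, T1=3, T5=3, T2=4, T7=1, T6=2, T11=2, T12=4, T10=2. Each listed conflict is separated.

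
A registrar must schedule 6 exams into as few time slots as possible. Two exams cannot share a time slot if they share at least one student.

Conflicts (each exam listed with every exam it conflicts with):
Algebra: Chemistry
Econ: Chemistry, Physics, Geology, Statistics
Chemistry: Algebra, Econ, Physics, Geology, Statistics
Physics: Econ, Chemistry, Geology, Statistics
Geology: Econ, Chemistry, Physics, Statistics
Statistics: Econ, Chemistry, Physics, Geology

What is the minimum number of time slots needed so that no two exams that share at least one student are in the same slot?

Econ, Chemistry, Physics, Geology, Statistics all conflict with each other, so at least 5 time slots are needed.
5 time slots suffice: time slot 1 → {Chemistry}; time slot 2 → {Algebra, Statistics}; time slot 3 → {Geology}; time slot 4 → {Econ}; time slot 5 → {Physics}. No two conflicting exams share a time slot.

5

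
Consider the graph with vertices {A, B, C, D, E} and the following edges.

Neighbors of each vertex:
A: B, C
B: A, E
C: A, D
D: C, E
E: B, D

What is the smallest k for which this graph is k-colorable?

3

The cycle A-C-D-E-B-A has odd length 5, so it cannot be 2-colored; at least 3 colors are needed.
A valid assignment using 3 colors: A=1, B=2, C=2, D=1, E=3. Each edge has distinct colors on its endpoints.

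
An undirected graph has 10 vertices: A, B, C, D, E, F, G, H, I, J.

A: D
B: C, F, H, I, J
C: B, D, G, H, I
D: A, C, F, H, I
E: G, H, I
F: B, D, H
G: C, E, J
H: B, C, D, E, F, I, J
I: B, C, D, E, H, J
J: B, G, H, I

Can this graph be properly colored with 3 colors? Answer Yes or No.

No

C, D, H, I are pairwise adjacent (a clique of size 4), so at least 4 colors are needed.
So 3 colors are not enough.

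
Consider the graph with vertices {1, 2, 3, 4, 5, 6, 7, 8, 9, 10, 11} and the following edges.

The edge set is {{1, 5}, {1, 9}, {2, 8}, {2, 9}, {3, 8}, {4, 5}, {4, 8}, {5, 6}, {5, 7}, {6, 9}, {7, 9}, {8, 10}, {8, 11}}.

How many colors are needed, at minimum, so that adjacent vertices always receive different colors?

2

4 and 5 are adjacent, so at least 2 colors are needed.
2 colors suffice: 1=b, 2=b, 3=b, 4=b, 5=a, 6=b, 7=b, 8=a, 9=a, 10=b, 11=b. No two adjacent vertices share a color.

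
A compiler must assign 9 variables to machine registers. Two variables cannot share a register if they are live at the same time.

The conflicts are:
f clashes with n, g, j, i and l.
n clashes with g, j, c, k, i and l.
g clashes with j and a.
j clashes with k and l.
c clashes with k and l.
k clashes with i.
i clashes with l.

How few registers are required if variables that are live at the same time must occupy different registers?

4

f, n, g, j pairwise conflict, so at least 4 registers are needed.
A valid assignment using 4 registers: f=3, n=1, g=4, j=2, c=2, a=1, k=3, i=2, l=4. Every pair that conflicts lands in different registers.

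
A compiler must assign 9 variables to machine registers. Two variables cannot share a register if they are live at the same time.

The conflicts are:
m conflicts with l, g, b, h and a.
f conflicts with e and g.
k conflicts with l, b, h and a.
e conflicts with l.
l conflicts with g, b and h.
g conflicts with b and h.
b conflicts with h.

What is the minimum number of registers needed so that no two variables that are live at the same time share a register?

m, l, g, b, h pairwise conflict, so at least 5 registers are needed.
5 registers suffice: register 1 → {f, l, a}; register 2 → {k, e, g}; register 3 → {m}; register 4 → {b}; register 5 → {h}. Each listed conflict is separated.

5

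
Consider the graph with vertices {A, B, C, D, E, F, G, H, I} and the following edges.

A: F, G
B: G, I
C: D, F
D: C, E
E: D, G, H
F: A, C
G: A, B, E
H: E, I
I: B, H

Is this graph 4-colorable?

The chromatic number is 3. The cycle B-G-E-H-I-B has odd length 5, so it cannot be 2-colored; at least 3 colors are needed.
A valid assignment using 3 colors: A=red, B=red, C=red, D=blue, E=red, F=blue, G=blue, H=green, I=blue.
Since 4 ≥ 3, a proper 4-coloring certainly exists.

Yes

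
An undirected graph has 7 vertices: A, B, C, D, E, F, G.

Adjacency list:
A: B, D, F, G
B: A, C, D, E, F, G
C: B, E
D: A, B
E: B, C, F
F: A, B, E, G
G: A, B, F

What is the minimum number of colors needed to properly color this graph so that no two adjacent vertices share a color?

4

A, B, F, G are mutually adjacent (a clique of size 4), so at least 4 colors are needed.
A valid assignment using 4 colors: A=3, B=1, C=2, D=2, E=3, F=2, G=4. Every edge joins two different colors.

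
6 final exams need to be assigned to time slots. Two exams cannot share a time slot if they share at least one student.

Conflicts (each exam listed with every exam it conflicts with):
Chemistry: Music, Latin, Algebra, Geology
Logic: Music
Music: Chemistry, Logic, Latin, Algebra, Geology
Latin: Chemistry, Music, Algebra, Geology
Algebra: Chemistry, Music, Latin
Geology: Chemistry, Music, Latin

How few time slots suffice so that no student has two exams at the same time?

Chemistry, Music, Latin, Geology all conflict with each other, so at least 4 time slots are needed.
A valid assignment using 4 time slots: Chemistry=2, Logic=2, Music=1, Latin=3, Algebra=4, Geology=4. Every pair that conflicts lands in different time slots.

4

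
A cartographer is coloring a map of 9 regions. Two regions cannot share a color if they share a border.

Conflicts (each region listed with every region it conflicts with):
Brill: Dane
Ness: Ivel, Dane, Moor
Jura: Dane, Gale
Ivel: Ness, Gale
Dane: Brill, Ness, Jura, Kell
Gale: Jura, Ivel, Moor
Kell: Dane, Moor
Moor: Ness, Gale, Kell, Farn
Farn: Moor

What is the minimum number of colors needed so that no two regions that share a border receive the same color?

3

The cycle Gale-Ivel-Ness-Dane-Jura-Gale has odd length 5, so it cannot be 2-colored; at least 3 colors are needed.
3 colors suffice: Brill=2, Ness=2, Jura=3, Ivel=1, Dane=1, Gale=2, Kell=2, Moor=1, Farn=2. Every pair that conflicts lands in different colors.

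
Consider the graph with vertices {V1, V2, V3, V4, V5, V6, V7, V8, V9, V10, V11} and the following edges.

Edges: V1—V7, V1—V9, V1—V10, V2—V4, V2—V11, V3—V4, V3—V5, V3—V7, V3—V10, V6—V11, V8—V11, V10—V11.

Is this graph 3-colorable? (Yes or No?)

The chromatic number is 3. The cycle V2-V11-V10-V3-V4-V2 has odd length 5, so it cannot be 2-colored; at least 3 colors are needed.
One proper 3-coloring: V1=1, V2=3, V3=1, V4=2, V5=2, V6=2, V7=2, V8=2, V9=2, V10=2, V11=1.
That is already a proper 3-coloring.

Yes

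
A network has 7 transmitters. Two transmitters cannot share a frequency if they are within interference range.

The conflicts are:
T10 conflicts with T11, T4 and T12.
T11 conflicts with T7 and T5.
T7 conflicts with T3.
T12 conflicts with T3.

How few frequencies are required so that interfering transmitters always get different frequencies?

3

The cycle T12-T10-T11-T7-T3-T12 has odd length 5, so it cannot be 2-colored; at least 3 frequencies are needed.
Using 3 frequencies: T10=1, T11=2, T7=1, T4=2, T12=2, T5=1, T3=3. Each listed conflict is separated.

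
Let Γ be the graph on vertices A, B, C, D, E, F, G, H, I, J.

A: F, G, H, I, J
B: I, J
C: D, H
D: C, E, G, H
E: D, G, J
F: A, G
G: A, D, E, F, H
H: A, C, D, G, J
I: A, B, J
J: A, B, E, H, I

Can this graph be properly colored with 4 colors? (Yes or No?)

The chromatic number is 3. A, F, G are pairwise adjacent, so at least 3 colors are needed.
One proper 3-coloring: A=green, B=green, C=red, D=green, E=blue, F=blue, G=red, H=blue, I=blue, J=red.
Since 4 ≥ 3, a proper 4-coloring certainly exists.

Yes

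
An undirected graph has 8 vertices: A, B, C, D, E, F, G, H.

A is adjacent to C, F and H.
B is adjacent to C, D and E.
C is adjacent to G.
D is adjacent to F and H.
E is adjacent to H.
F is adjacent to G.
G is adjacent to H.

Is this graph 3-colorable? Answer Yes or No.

The chromatic number is 3. The cycle B-C-A-H-D-B has odd length 5, so it cannot be 2-colored; at least 3 colors are needed.
3 colors suffice: color 1 → {C, F, H}; color 2 → {A, B, G}; color 3 → {D, E}.
That is already a proper 3-coloring.

Yes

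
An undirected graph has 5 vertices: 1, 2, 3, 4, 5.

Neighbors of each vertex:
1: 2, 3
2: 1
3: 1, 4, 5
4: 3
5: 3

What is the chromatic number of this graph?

3 and 5 are adjacent, so at least 2 colors are needed.
One proper 2-coloring: 1=blue, 2=red, 3=red, 4=blue, 5=blue. Every edge joins two different colors.

2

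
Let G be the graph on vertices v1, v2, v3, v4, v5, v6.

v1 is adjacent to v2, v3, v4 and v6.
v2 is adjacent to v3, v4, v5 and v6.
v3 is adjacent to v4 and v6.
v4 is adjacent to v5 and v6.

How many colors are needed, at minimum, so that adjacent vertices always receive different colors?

5

v1, v2, v3, v4, v6 form a clique, so at least 5 colors are needed.
A valid assignment using 5 colors: v1=3, v2=2, v3=5, v4=1, v5=3, v6=4. No two adjacent vertices share a color.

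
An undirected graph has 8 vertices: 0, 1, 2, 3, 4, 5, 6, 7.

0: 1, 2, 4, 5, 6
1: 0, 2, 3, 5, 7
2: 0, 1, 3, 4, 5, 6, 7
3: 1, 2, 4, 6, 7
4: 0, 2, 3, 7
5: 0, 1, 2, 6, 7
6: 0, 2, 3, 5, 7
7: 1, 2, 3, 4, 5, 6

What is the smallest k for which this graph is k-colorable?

4

0, 2, 5, 6 are mutually adjacent (a clique of size 4), so at least 4 colors are needed.
4 colors suffice: 0=b, 1=d, 2=a, 3=c, 4=d, 5=c, 6=d, 7=b. Every edge joins two different colors.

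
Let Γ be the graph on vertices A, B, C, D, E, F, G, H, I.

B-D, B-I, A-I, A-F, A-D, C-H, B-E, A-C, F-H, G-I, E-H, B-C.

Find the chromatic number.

2

A and C are adjacent, so at least 2 colors are needed.
2 colors suffice: A=red, B=red, C=blue, D=blue, E=blue, F=blue, G=red, H=red, I=blue. Each edge has distinct colors on its endpoints.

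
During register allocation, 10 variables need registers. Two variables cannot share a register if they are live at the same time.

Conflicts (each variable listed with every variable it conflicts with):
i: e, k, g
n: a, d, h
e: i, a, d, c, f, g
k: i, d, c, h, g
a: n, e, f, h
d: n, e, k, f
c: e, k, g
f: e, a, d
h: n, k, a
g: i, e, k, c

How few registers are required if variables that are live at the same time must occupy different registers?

3

e, d, f are mutually in conflict, so at least 3 registers are needed.
3 registers suffice: i=3, n=1, e=1, k=1, a=2, d=2, c=3, f=3, h=3, g=2. Each listed conflict is separated.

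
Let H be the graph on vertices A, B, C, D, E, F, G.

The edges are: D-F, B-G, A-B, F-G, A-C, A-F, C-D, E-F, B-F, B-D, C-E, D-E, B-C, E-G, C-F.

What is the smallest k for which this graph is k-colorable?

C, D, E, F are pairwise adjacent (a clique of size 4), so at least 4 colors are needed.
One proper 4-coloring: A=4, B=3, C=2, D=4, E=3, F=1, G=2. Every edge joins two different colors.

4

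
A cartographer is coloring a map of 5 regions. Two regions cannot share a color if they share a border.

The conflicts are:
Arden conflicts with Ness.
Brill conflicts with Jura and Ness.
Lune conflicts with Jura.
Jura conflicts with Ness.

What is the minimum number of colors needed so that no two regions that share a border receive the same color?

Brill, Jura, Ness are mutually in conflict, so at least 3 colors are needed.
3 colors suffice: Arden=1, Brill=3, Lune=2, Jura=1, Ness=2. Every pair that conflicts lands in different colors.

3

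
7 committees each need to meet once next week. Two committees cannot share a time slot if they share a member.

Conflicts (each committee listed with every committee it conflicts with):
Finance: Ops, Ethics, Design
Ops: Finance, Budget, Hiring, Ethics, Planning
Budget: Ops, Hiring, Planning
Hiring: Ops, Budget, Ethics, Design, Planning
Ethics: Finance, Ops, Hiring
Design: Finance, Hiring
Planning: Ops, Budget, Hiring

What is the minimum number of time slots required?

4

Ops, Budget, Hiring, Planning all conflict with each other, so at least 4 time slots are needed.
4 time slots suffice: time slot 1 → {Finance, Hiring}; time slot 2 → {Ops, Design}; time slot 3 → {Budget, Ethics}; time slot 4 → {Planning}. Each listed conflict is separated.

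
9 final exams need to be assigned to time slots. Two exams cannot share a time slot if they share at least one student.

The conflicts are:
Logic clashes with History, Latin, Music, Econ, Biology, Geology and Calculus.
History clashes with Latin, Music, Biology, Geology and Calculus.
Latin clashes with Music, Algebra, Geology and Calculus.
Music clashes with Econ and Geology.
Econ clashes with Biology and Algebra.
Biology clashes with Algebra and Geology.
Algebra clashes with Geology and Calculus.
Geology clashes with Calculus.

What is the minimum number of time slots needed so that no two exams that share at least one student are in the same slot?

Logic, History, Latin, Geology, Calculus all conflict with each other, so at least 5 time slots are needed.
5 time slots suffice: time slot 1 → {Econ, Geology}; time slot 2 → {Logic, Algebra}; time slot 3 → {History}; time slot 4 → {Latin, Biology}; time slot 5 → {Music, Calculus}. No two conflicting exams share a time slot.

5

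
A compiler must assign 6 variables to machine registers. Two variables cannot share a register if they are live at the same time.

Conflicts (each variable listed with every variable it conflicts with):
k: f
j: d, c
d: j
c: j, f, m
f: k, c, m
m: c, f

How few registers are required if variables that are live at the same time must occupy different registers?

c, f, m all conflict with each other, so at least 3 registers are needed.
3 registers suffice: register 1 → {j, f}; register 2 → {k, d, c}; register 3 → {m}. No two conflicting variables share a register.

3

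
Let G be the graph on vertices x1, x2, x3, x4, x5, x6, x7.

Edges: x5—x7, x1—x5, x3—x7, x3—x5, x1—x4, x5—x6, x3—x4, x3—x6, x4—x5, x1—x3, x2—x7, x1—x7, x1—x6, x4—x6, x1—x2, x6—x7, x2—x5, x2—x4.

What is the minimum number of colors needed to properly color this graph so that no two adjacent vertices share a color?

5

x1, x3, x4, x5, x6 are mutually adjacent (a clique of size 5), so at least 5 colors are needed.
A valid assignment using 5 colors: x1=2, x2=4, x3=4, x4=3, x5=1, x6=5, x7=3. Each edge has distinct colors on its endpoints.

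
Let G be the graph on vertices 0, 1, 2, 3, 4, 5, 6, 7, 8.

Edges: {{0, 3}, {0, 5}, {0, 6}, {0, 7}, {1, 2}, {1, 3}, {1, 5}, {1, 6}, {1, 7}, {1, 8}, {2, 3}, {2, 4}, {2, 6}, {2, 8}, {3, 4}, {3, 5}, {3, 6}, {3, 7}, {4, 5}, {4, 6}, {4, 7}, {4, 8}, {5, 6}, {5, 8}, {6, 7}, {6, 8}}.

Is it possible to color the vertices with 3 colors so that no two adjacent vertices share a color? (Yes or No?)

1, 3, 6, 7 are pairwise adjacent (a clique of size 4), so at least 4 colors are needed.
So 3 colors are not enough.

No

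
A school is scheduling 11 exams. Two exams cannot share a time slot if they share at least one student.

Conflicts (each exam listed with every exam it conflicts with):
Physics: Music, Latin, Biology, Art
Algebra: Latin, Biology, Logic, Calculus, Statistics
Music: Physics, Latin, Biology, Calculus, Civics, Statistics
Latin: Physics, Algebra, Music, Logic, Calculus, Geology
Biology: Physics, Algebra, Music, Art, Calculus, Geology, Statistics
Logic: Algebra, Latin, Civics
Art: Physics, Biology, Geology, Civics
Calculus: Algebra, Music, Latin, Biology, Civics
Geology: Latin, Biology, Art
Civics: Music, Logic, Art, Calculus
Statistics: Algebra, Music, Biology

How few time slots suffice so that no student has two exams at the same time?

3

Physics, Music, Biology are mutually in conflict, so at least 3 time slots are needed.
Using 3 time slots: Physics=3, Algebra=2, Music=2, Latin=1, Biology=1, Logic=3, Art=2, Calculus=3, Geology=3, Civics=1, Statistics=3. Every pair that conflicts lands in different time slots.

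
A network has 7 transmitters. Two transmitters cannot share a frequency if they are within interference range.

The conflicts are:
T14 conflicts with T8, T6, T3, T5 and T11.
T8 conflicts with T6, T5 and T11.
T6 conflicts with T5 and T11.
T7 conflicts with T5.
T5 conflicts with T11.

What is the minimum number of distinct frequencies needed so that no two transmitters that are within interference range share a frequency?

5

T14, T8, T6, T5, T11 all conflict with each other, so at least 5 frequencies are needed.
5 frequencies suffice: frequency 1 → {T14, T7}; frequency 2 → {T3, T5}; frequency 3 → {T11}; frequency 4 → {T8}; frequency 5 → {T6}. Every pair that conflicts lands in different frequencies.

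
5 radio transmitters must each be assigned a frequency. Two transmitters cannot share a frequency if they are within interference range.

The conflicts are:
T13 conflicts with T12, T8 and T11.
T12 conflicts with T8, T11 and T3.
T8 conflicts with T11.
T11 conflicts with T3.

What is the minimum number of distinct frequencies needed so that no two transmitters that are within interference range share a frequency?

T13, T12, T8, T11 pairwise conflict, so at least 4 frequencies are needed.
Using 4 frequencies: T13=4, T12=2, T8=3, T11=1, T3=3. No two conflicting transmitters share a frequency.

4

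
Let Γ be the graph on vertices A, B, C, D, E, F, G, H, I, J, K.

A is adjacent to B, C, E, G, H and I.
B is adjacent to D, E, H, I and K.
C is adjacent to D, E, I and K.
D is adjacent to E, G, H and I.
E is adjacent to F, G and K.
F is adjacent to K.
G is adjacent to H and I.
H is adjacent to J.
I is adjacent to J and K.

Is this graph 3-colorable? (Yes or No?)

The chromatic number is 3. C, E, K are mutually adjacent, so at least 3 colors are needed.
3 colors suffice: color 1 → {E, H, I}; color 2 → {A, D, J, K}; color 3 → {B, C, F, G}.
That is already a proper 3-coloring.

Yes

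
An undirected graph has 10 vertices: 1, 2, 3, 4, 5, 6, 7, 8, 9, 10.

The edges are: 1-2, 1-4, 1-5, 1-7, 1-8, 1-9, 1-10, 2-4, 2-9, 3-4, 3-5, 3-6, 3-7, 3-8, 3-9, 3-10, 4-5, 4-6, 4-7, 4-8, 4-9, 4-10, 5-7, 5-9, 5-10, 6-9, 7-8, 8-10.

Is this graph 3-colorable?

3, 4, 6, 9 form a clique, so at least 4 colors are needed.
So 3 colors are not enough.

No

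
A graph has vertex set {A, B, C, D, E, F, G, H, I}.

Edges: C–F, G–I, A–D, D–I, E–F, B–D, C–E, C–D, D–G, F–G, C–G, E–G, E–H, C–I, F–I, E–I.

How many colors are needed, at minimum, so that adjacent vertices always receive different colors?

5

C, E, F, G, I are pairwise adjacent (a clique of size 5), so at least 5 colors are needed.
One proper 5-coloring: A=red, B=red, C=blue, D=green, E=green, F=purple, G=red, H=red, I=yellow. Every edge joins two different colors.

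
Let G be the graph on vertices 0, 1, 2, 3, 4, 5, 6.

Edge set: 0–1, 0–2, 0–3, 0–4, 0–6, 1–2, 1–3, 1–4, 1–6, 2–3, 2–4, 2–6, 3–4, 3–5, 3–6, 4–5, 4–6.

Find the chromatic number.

6

0, 1, 2, 3, 4, 6 form a clique, so at least 6 colors are needed.
A valid assignment using 6 colors: 0=yellow, 1=purple, 2=orange, 3=red, 4=blue, 5=green, 6=green. No two adjacent vertices share a color.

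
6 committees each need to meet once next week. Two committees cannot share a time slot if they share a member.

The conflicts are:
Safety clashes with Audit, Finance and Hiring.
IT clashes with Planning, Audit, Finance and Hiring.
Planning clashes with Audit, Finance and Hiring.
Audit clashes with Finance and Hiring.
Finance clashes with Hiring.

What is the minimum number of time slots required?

IT, Planning, Audit, Finance, Hiring pairwise conflict, so at least 5 time slots are needed.
5 time slots suffice: time slot 1 → {Finance}; time slot 2 → {Audit}; time slot 3 → {Hiring}; time slot 4 → {Safety, Planning}; time slot 5 → {IT}. No two conflicting committees share a time slot.

5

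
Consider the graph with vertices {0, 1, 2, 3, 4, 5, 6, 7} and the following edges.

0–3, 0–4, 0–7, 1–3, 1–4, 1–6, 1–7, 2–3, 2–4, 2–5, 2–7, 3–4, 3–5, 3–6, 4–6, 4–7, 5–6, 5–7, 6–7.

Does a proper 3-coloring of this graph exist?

No

1, 4, 6, 7 form a clique, so at least 4 colors are needed.
So 3 colors are not enough.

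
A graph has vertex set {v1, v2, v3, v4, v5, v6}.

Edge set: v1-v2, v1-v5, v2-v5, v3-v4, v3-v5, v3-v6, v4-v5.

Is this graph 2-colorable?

No

v3, v4, v5 are mutually adjacent, so at least 3 colors are needed.
So 2 colors are not enough.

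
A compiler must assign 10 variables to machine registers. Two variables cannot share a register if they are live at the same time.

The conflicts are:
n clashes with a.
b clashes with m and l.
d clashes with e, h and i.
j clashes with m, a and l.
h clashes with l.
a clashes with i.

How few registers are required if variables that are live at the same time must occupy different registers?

2

n and a conflict, so at least 2 registers are needed.
2 registers suffice: register 1 → {d, m, a, l}; register 2 → {n, b, j, e, h, i}. Each listed conflict is separated.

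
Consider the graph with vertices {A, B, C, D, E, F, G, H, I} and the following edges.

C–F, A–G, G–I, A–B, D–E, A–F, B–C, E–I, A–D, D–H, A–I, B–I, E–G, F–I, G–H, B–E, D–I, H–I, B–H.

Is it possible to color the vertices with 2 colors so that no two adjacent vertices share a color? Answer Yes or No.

No

A, G, I form a triangle, so at least 3 colors are needed.
So 2 colors are not enough.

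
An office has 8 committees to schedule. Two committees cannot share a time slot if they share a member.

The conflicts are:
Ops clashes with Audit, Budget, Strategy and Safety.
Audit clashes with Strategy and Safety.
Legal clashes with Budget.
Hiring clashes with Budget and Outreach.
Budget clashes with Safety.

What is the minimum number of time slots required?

Ops, Audit, Strategy pairwise conflict, so at least 3 time slots are needed.
A valid assignment using 3 time slots: Ops=2, Audit=1, Legal=2, Hiring=2, Budget=1, Strategy=3, Safety=3, Outreach=1. No two conflicting committees share a time slot.

3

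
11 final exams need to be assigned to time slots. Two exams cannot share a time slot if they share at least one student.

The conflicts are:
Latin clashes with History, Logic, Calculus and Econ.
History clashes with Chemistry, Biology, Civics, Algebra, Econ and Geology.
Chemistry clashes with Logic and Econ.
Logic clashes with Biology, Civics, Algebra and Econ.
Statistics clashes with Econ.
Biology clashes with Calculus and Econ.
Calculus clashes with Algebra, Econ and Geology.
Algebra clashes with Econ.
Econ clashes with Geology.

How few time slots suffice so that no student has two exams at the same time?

3

Calculus, Econ, Geology are mutually in conflict, so at least 3 time slots are needed.
3 time slots suffice: time slot 1 → {Civics, Econ}; time slot 2 → {History, Logic, Statistics, Calculus}; time slot 3 → {Latin, Chemistry, Biology, Algebra, Geology}. Each listed conflict is separated.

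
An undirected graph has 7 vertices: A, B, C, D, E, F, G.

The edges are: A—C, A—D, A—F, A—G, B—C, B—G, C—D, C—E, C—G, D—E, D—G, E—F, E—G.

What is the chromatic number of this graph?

A, C, D, G form a clique, so at least 4 colors are needed.
A valid assignment using 4 colors: A=3, B=3, C=1, D=4, E=3, F=1, G=2. Every edge joins two different colors.

4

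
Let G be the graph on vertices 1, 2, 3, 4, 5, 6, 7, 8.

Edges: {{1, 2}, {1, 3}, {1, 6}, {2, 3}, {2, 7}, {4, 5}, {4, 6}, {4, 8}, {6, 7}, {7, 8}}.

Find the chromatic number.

3

1, 2, 3 are pairwise adjacent, so at least 3 colors are needed.
3 colors suffice: color a → {1, 4, 7}; color b → {2, 5, 6, 8}; color c → {3}. Each edge has distinct colors on its endpoints.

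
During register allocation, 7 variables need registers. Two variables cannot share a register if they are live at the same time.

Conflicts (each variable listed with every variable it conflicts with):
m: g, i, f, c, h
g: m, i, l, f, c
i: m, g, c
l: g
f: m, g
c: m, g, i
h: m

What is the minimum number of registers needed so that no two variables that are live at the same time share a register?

m, g, i, c pairwise conflict, so at least 4 registers are needed.
4 registers suffice: register 1 → {g, h}; register 2 → {m, l}; register 3 → {f, c}; register 4 → {i}. Every pair that conflicts lands in different registers.

4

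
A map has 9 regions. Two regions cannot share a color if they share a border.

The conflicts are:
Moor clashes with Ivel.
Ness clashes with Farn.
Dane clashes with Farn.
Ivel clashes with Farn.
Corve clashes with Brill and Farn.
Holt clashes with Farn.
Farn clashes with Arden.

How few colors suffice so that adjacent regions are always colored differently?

2

Ness and Farn conflict, so at least 2 colors are needed.
2 colors suffice: color 1 → {Moor, Brill, Farn}; color 2 → {Ness, Dane, Ivel, Corve, Holt, Arden}. Each listed conflict is separated.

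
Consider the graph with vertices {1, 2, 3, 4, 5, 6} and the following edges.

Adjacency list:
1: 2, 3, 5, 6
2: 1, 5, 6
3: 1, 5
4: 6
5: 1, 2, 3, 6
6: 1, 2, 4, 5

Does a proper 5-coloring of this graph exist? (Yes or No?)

The chromatic number is 4. 1, 2, 5, 6 form a clique, so at least 4 colors are needed.
4 colors suffice: color red → {1, 4}; color blue → {3, 6}; color green → {5}; color yellow → {2}.
Since 5 ≥ 4, a proper 5-coloring certainly exists.

Yes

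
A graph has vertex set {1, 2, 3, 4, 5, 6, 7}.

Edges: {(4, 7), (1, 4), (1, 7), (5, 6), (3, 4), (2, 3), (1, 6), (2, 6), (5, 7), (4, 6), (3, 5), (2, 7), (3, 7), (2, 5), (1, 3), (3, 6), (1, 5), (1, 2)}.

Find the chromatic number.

1, 2, 3, 5, 6 are mutually adjacent (a clique of size 5), so at least 5 colors are needed.
5 colors suffice: 1=red, 2=yellow, 3=blue, 4=yellow, 5=purple, 6=green, 7=green. Every edge joins two different colors.

5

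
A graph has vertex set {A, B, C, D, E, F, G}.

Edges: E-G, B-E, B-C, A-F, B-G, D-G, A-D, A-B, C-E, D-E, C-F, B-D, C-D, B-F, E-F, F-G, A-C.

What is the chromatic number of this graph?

B, E, F, G form a clique, so at least 4 colors are needed.
4 colors suffice: color red → {B}; color blue → {A, E}; color green → {D, F}; color yellow → {C, G}. Each edge has distinct colors on its endpoints.

4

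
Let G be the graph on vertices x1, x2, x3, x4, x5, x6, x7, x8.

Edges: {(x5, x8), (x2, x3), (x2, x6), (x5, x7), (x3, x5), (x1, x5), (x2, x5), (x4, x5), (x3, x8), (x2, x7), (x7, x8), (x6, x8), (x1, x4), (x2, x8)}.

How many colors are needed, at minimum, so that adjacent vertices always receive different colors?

4

x2, x3, x5, x8 form a clique, so at least 4 colors are needed.
A valid assignment using 4 colors: x1=2, x2=3, x3=4, x4=3, x5=1, x6=1, x7=4, x8=2. Each edge has distinct colors on its endpoints.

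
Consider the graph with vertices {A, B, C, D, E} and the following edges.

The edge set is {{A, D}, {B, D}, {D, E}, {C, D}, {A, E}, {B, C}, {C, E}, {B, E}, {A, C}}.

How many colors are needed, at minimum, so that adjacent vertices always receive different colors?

B, C, D, E are mutually adjacent (a clique of size 4), so at least 4 colors are needed.
A valid assignment using 4 colors: A=yellow, B=yellow, C=blue, D=green, E=red. Each edge has distinct colors on its endpoints.

4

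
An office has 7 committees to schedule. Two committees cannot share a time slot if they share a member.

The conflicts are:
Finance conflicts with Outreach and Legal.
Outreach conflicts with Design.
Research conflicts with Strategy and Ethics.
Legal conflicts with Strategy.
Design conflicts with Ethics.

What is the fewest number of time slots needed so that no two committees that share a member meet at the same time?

3

The cycle Ethics-Research-Strategy-Legal-Finance-Outreach-Design-Ethics has odd length 7, so it cannot be 2-colored; at least 3 time slots are needed.
3 time slots suffice: time slot 1 → {Outreach, Research, Legal}; time slot 2 → {Finance, Strategy, Design}; time slot 3 → {Ethics}. Every pair that conflicts lands in different time slots.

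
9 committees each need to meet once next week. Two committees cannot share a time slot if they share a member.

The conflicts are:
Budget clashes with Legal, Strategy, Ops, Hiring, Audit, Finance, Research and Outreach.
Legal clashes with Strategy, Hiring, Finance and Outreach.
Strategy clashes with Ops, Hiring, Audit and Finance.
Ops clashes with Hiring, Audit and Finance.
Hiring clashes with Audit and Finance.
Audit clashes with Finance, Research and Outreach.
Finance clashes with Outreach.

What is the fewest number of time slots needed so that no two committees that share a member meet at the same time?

6

Budget, Strategy, Ops, Hiring, Audit, Finance are mutually in conflict, so at least 6 time slots are needed.
6 time slots suffice: time slot 1 → {Budget}; time slot 2 → {Legal, Audit}; time slot 3 → {Finance, Research}; time slot 4 → {Hiring, Outreach}; time slot 5 → {Strategy}; time slot 6 → {Ops}. Each listed conflict is separated.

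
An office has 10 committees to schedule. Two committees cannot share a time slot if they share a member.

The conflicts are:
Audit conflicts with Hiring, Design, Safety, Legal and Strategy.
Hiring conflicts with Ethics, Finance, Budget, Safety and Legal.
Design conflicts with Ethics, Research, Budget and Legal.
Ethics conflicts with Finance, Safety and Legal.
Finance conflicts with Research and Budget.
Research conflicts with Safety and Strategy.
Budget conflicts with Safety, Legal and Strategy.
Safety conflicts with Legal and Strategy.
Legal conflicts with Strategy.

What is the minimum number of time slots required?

Hiring, Ethics, Safety, Legal are mutually in conflict, so at least 4 time slots are needed.
Using 4 time slots: Audit=4, Hiring=3, Design=2, Ethics=4, Finance=1, Research=4, Budget=4, Safety=2, Legal=1, Strategy=3. Each listed conflict is separated.

4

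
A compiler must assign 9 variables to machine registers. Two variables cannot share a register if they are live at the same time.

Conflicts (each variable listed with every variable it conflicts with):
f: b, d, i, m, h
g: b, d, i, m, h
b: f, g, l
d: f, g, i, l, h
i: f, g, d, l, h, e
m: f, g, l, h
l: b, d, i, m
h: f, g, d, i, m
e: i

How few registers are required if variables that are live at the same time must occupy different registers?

4

f, d, i, h pairwise conflict, so at least 4 registers are needed.
4 registers suffice: register 1 → {b, i, m}; register 2 → {f, g, l, e}; register 3 → {d}; register 4 → {h}. Every pair that conflicts lands in different registers.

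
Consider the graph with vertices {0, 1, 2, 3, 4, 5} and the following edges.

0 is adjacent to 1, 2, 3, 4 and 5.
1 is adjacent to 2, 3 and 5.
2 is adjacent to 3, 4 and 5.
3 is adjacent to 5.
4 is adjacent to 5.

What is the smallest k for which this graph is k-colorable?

5

0, 1, 2, 3, 5 are pairwise adjacent (a clique of size 5), so at least 5 colors are needed.
A valid assignment using 5 colors: 0=red, 1=purple, 2=blue, 3=yellow, 4=yellow, 5=green. Every edge joins two different colors.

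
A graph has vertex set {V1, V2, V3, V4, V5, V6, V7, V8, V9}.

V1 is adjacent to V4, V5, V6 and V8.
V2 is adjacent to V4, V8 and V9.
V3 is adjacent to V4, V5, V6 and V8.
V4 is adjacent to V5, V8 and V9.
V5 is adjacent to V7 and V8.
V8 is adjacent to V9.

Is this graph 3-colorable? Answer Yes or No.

No

V2, V4, V8, V9 are mutually adjacent (a clique of size 4), so at least 4 colors are needed.
So 3 colors are not enough.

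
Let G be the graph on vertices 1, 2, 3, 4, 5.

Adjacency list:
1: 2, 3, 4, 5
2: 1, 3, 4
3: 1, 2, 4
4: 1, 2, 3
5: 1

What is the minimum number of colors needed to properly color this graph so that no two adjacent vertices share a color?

4

1, 2, 3, 4 form a clique, so at least 4 colors are needed.
4 colors suffice: color a → {1}; color b → {2, 5}; color c → {3}; color d → {4}. Every edge joins two different colors.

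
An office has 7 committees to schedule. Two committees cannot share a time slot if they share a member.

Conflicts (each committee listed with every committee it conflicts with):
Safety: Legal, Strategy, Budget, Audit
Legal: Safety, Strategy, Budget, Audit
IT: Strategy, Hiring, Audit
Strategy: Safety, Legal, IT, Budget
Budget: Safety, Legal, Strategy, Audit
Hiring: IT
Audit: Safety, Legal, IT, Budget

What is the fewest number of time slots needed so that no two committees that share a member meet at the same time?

4

Safety, Legal, Budget, Audit all conflict with each other, so at least 4 time slots are needed.
4 time slots suffice: Safety=1, Legal=4, IT=1, Strategy=3, Budget=2, Hiring=2, Audit=3. No two conflicting committees share a time slot.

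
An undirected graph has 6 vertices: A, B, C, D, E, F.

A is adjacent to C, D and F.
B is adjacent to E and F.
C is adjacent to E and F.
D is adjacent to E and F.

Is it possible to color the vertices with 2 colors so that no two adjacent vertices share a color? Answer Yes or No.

A, D, F are mutually adjacent, so at least 3 colors are needed.
So 2 colors are not enough.

No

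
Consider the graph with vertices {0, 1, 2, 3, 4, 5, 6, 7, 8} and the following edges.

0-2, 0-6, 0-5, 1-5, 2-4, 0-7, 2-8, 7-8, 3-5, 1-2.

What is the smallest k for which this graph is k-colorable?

0 and 7 are adjacent, so at least 2 colors are needed.
2 colors suffice: color a → {2, 5, 6, 7}; color b → {0, 1, 3, 4, 8}. Every edge joins two different colors.

2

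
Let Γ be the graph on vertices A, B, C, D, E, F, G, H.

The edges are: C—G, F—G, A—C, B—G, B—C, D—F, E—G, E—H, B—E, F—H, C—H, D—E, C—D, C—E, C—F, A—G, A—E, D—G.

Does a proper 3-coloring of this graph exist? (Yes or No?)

B, C, E, G are pairwise adjacent (a clique of size 4), so at least 4 colors are needed.
So 3 colors are not enough.

No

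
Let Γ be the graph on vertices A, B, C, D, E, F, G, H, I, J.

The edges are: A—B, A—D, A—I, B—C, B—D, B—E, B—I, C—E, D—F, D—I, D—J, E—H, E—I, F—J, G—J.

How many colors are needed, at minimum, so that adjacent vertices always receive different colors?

A, B, D, I are mutually adjacent (a clique of size 4), so at least 4 colors are needed.
4 colors suffice: color red → {B, H, J}; color blue → {D, E, G}; color green → {C, F, I}; color yellow → {A}. Each edge has distinct colors on its endpoints.

4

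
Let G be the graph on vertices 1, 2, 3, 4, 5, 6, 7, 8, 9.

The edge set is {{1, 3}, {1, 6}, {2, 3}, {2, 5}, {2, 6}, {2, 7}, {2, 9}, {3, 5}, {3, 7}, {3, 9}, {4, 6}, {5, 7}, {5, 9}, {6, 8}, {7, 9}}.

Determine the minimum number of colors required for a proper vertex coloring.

5

2, 3, 5, 7, 9 are pairwise adjacent (a clique of size 5), so at least 5 colors are needed.
5 colors suffice: color a → {1, 2, 4, 8}; color b → {3, 6}; color c → {5}; color d → {9}; color e → {7}. No two adjacent vertices share a color.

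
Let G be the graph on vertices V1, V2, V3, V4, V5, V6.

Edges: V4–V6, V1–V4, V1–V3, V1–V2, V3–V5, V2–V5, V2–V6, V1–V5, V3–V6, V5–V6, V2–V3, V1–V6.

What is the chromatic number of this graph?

5

V1, V2, V3, V5, V6 form a clique, so at least 5 colors are needed.
5 colors suffice: color 1 → {V6}; color 2 → {V1}; color 3 → {V2, V4}; color 4 → {V3}; color 5 → {V5}. Each edge has distinct colors on its endpoints.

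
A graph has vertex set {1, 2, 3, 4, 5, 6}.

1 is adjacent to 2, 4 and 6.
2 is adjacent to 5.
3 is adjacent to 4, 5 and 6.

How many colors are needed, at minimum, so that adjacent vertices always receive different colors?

3

The cycle 2-1-6-3-5-2 has odd length 5, so it cannot be 2-colored; at least 3 colors are needed.
3 colors suffice: color red → {1, 3}; color blue → {4, 5, 6}; color green → {2}. Each edge has distinct colors on its endpoints.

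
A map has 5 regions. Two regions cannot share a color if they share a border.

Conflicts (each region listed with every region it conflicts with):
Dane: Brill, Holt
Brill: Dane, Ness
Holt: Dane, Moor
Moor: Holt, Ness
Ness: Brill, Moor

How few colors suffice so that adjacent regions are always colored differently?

3

The cycle Brill-Ness-Moor-Holt-Dane-Brill has odd length 5, so it cannot be 2-colored; at least 3 colors are needed.
A valid assignment using 3 colors: Dane=1, Brill=3, Holt=2, Moor=1, Ness=2. Each listed conflict is separated.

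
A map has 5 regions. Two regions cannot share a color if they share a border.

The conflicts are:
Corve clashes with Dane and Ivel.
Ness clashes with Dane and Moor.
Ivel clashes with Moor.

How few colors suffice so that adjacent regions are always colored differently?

The cycle Corve-Dane-Ness-Moor-Ivel-Corve has odd length 5, so it cannot be 2-colored; at least 3 colors are needed.
A valid assignment using 3 colors: Corve=1, Ness=1, Dane=2, Ivel=2, Moor=3. No two conflicting regions share a color.

3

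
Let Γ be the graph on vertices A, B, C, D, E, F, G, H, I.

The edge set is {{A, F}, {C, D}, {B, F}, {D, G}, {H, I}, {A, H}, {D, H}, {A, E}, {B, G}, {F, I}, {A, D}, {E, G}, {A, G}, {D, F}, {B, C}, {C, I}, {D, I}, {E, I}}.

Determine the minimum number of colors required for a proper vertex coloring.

3

C, D, I form a triangle, so at least 3 colors are needed.
3 colors suffice: color 1 → {B, D, E}; color 2 → {A, I}; color 3 → {C, F, G, H}. Every edge joins two different colors.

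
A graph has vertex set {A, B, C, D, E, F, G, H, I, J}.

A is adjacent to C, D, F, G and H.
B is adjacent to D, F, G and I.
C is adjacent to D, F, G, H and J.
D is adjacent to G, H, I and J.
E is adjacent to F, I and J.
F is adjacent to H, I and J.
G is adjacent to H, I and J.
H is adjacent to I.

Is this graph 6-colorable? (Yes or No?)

The chromatic number is 5. A, C, D, G, H are pairwise adjacent (a clique of size 5), so at least 5 colors are needed.
A valid assignment using 5 colors: A=5, B=3, C=4, D=2, E=2, F=1, G=1, H=3, I=4, J=3.
Since 6 ≥ 5, a proper 6-coloring certainly exists.

Yes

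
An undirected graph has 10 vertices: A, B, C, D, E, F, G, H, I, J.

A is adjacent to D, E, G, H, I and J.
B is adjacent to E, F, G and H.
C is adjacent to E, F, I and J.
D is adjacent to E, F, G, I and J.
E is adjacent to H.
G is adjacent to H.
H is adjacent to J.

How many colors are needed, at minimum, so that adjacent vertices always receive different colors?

3

A, D, I are pairwise adjacent, so at least 3 colors are needed.
3 colors suffice: color red → {C, D, H}; color blue → {A, B}; color green → {E, F, G, I, J}. Each edge has distinct colors on its endpoints.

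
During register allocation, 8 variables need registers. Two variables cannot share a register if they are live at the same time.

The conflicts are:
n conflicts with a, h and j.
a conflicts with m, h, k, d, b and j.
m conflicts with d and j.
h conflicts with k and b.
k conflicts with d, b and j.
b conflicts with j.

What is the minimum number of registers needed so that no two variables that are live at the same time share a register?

4

a, h, k, b are mutually in conflict, so at least 4 registers are needed.
Using 4 registers: n=3, a=1, m=3, h=2, k=3, d=2, b=4, j=2. Every pair that conflicts lands in different registers.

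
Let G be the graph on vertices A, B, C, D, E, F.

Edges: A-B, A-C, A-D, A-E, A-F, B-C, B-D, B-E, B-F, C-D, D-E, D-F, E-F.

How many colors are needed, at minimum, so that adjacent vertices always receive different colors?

A, B, D, E, F are pairwise adjacent (a clique of size 5), so at least 5 colors are needed.
5 colors suffice: color 1 → {D}; color 2 → {A}; color 3 → {B}; color 4 → {C, F}; color 5 → {E}. Each edge has distinct colors on its endpoints.

5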